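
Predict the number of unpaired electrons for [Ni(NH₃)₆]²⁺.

Summing ligand charges against the +2 overall charge gives an oxidation state of +2 for nickel.
Nickel is a group-10 element; Ni(II) is therefore d⁸.
In an octahedral field the d⁸ configuration is t₂g⁶e_g² (only one arrangement possible), giving 2 unpaired electrons.

2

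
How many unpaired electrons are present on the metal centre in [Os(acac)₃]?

Each acetylacetonate is −1; balancing the 0 overall charge requires Os(III).
Group 8 minus oxidation state 3 gives a d⁵ configuration.
Counting donor atoms: 3×acetylacetonate (bidentate) → 6 donors. Coordination number = 6.
The spin state decides the count: a 5d ion has a large Δₒ and is invariably low-spin.
An octahedral low-spin d⁵ ion is t₂g⁵e_g⁰, giving 1 unpaired electron.

1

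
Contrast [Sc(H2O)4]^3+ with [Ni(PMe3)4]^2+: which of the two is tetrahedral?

[Sc(H2O)4]^3+

For [Sc(H2O)4]^3+: Ligand charges: water is neutral. With an overall charge of +3 the scandium centre must be in the +3 oxidation state. Group 3 minus oxidation state 3 gives a d⁰ configuration. A d⁰ ion has no crystal-field stabilisation preference between square planar and tetrahedral, so four ligands adopt the sterically favoured tetrahedral geometry. → tetrahedral.
For [Ni(PMe3)4]^2+: Ligand charges: trimethylphosphine is neutral. With an overall charge of +2 the nickel centre must be in the +2 oxidation state. Group 10 minus oxidation state 2 gives a d⁸ configuration. Trimethylphosphine is a strong-field ligand (high in the spectrochemical series). A 3d d⁸ ion with strong-field ligands gains enough CFSE to favour square planar over tetrahedral. → square planar.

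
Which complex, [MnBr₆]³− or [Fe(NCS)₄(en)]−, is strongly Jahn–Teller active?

[MnBr₆]³−: Each bromide is −1; balancing the −3 overall charge requires Mn(III). Mn sits in group 7, so the d-electron count is 7 − 3 = 4. Bromide is a weak-field ligand for a first-row metal, so the complex is high-spin. The t₂g³e_g¹ (high-spin) configuration has an unevenly filled e_g set; the Jahn–Teller theorem predicts a tetragonal distortion (typically axial elongation) to lift the degeneracy.
[Fe(NCS)₄(en)]−: Summing ligand charges against the −1 overall charge gives an oxidation state of +3 for iron. Fe sits in group 8, so the d-electron count is 8 − 3 = 5. Isothiocyanate is a weak-field ligand for a first-row metal, so the complex is high-spin. The d⁵ configuration leaves the e_g set evenly filled (or empty) — no strong Jahn–Teller driving force.

[MnBr₆]³−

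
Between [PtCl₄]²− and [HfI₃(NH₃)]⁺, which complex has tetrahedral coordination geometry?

For [PtCl₄]²−: Each chloride is −1; balancing the −2 overall charge requires Pt(II). Group 10 minus oxidation state 2 gives a d⁸ configuration. A 5d d⁸ ion has a large crystal-field splitting; square planar leaves the high-energy d_{x²−y²} orbital empty and maximises CFSE. → square planar.
For [HfI₃(NH₃)]⁺: Each iodide is −1; ammonia is neutral; balancing the +1 overall charge requires Hf(IV). Hf sits in group 4, so the d-electron count is 4 − 4 = 0. A d⁰ ion has no crystal-field stabilisation preference between square planar and tetrahedral, so four ligands adopt the sterically favoured tetrahedral geometry. → tetrahedral.

[HfI₃(NH₃)]⁺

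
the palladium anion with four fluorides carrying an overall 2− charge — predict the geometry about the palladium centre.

square planar

Each fluoride is −1; balancing the −2 overall charge requires Pd(II).
Pd sits in group 10, so the d-electron count is 10 − 2 = 8.
Coordination number: 4.
A 4d d⁸ ion has a large crystal-field splitting; square planar leaves the high-energy d_{x²−y²} orbital empty and maximises CFSE.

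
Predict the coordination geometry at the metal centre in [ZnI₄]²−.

Each iodide is −1; balancing the −2 overall charge requires Zn(II).
Group 12 minus oxidation state 2 gives a d¹⁰ configuration.
Coordination number: 4.
A d¹⁰ ion has no crystal-field stabilisation preference between square planar and tetrahedral, so four ligands adopt the sterically favoured tetrahedral geometry.

tetrahedral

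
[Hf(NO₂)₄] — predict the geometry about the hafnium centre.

Summing ligand charges against the 0 overall charge gives an oxidation state of +4 for hafnium.
Group 4 minus oxidation state 4 gives a d⁰ configuration.
With 4 monodentate ligands the coordination number is 4.
A d⁰ ion has no crystal-field stabilisation preference between square planar and tetrahedral, so four ligands adopt the sterically favoured tetrahedral geometry.

tetrahedral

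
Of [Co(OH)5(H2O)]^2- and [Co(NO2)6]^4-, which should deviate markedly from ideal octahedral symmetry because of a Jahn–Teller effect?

[Co(NO2)6]^4-

[Co(OH)5(H2O)]^2-: Summing ligand charges against the −2 overall charge gives an oxidation state of +3 for cobalt. Co sits in group 9, so the d-electron count is 9 − 3 = 6. Co(III) has an exceptionally large octahedral splitting and is low-spin with essentially every ligand except fluoride. The d⁶ configuration leaves the e_g set evenly filled (or empty) — no strong Jahn–Teller driving force.
[Co(NO2)6]^4-: Summing ligand charges against the −4 overall charge gives an oxidation state of +2 for cobalt. Group 9 minus oxidation state 2 gives a d⁷ configuration. Nitro (N-bound nitrite) is a strong-field ligand (high in the spectrochemical series) for a first-row metal, so the complex is low-spin. The t₂g⁶e_g¹ (low-spin) configuration has an unevenly filled e_g set; the Jahn–Teller theorem predicts a tetragonal distortion (typically axial elongation) to lift the degeneracy.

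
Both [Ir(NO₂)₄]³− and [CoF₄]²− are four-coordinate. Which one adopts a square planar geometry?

[Ir(NO₂)₄]³−

For [Ir(NO₂)₄]³−: Each nitro (N-bound nitrite) is −1; balancing the −3 overall charge requires Ir(I). Group 9 minus oxidation state 1 gives a d⁸ configuration. A 5d d⁸ ion has a large crystal-field splitting; square planar leaves the high-energy d_{x²−y²} orbital empty and maximises CFSE. → square planar.
For [CoF₄]²−: Summing ligand charges against the −2 overall charge gives an oxidation state of +2 for cobalt. Group 9 minus oxidation state 2 gives a d⁷ configuration. For a high-spin 3d d⁷ ion with weak-field ligands the small Δₜ gives little square-planar CFSE advantage, so four ligands adopt the sterically favoured tetrahedral geometry. → tetrahedral.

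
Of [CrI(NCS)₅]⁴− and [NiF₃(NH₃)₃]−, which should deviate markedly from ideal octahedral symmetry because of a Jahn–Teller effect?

[CrI(NCS)₅]⁴−: Ligand charges: each iodide is −1; each isothiocyanate is −1. With an overall charge of −4 the chromium centre must be in the +2 oxidation state. Cr sits in group 6, so the d-electron count is 6 − 2 = 4. Iodide and isothiocyanate are weak-field ligands for a first-row metal, so the complex is high-spin. The t₂g³e_g¹ (high-spin) configuration has an unevenly filled e_g set; the Jahn–Teller theorem predicts a tetragonal distortion (typically axial elongation) to lift the degeneracy.
[NiF₃(NH₃)₃]−: Each fluoride is −1; ammonia is neutral; balancing the −1 overall charge requires Ni(II). Nickel is a group-10 element; Ni(II) is therefore d⁸. The d⁸ configuration leaves the e_g set evenly filled (or empty) — no strong Jahn–Teller driving force.

[CrI(NCS)₅]⁴−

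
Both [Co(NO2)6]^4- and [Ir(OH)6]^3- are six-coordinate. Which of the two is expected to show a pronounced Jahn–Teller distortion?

[Co(NO2)6]^4-: Summing ligand charges against the −4 overall charge gives an oxidation state of +2 for cobalt. Group 9 minus oxidation state 2 gives a d⁷ configuration. Nitro (N-bound nitrite) is a strong-field ligand (high in the spectrochemical series) for a first-row metal, so the complex is low-spin. The t₂g⁶e_g¹ (low-spin) configuration has an unevenly filled e_g set; the Jahn–Teller theorem predicts a tetragonal distortion (typically axial elongation) to lift the degeneracy.
[Ir(OH)6]^3-: Each hydroxide is −1; balancing the −3 overall charge requires Ir(III). Group 9 minus oxidation state 3 gives a d⁶ configuration. A 5d ion has a large Δₒ and is invariably low-spin. The d⁶ configuration leaves the e_g set evenly filled (or empty) — no strong Jahn–Teller driving force.

[Co(NO2)6]^4-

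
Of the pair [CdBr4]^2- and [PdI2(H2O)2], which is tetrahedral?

[CdBr4]^2-

For [CdBr4]^2-: Ligand charges: each bromide is −1. With an overall charge of −2 the cadmium centre must be in the +2 oxidation state. Cadmium is a group-12 element; Cd(II) is therefore d¹⁰. A d¹⁰ ion has no crystal-field stabilisation preference between square planar and tetrahedral, so four ligands adopt the sterically favoured tetrahedral geometry. → tetrahedral.
For [PdI2(H2O)2]: Summing ligand charges against the 0 overall charge gives an oxidation state of +2 for palladium. Pd sits in group 10, so the d-electron count is 10 − 2 = 8. A 4d d⁸ ion has a large crystal-field splitting; square planar leaves the high-energy d_{x²−y²} orbital empty and maximises CFSE. → square planar.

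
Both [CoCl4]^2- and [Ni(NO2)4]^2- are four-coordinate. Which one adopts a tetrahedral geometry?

For [CoCl4]^2-: Ligand charges: each chloride is −1. With an overall charge of −2 the cobalt centre must be in the +2 oxidation state. Group 9 minus oxidation state 2 gives a d⁷ configuration. For a high-spin 3d d⁷ ion with weak-field ligands the small Δₜ gives little square-planar CFSE advantage, so four ligands adopt the sterically favoured tetrahedral geometry. → tetrahedral.
For [Ni(NO2)4]^2-: Each nitro (N-bound nitrite) is −1; balancing the −2 overall charge requires Ni(II). Nickel is a group-10 element; Ni(II) is therefore d⁸. Nitro (N-bound nitrite) is a strong-field ligand (high in the spectrochemical series). A 3d d⁸ ion with strong-field ligands gains enough CFSE to favour square planar over tetrahedral. → square planar.

[CoCl4]^2-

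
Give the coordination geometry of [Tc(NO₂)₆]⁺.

octahedral

Each nitro (N-bound nitrite) is −1; balancing the +1 overall charge requires Tc(VII).
Technetium is a group-7 element; Tc(VII) is therefore d⁰.
Coordination number: 6.
Six donors around a single metal centre give an octahedral coordination sphere.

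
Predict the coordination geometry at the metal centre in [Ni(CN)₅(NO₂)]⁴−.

octahedral

Summing ligand charges against the −4 overall charge gives an oxidation state of +2 for nickel.
Nickel is a group-10 element; Ni(II) is therefore d⁸.
Coordination number: 6.
Six donors around a single metal centre give an octahedral coordination sphere.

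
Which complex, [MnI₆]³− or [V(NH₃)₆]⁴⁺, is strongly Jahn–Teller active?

[MnI₆]³−

[MnI₆]³−: Ligand charges: each iodide is −1. With an overall charge of −3 the manganese centre must be in the +3 oxidation state. Group 7 minus oxidation state 3 gives a d⁴ configuration. Iodide is a weak-field ligand for a first-row metal, so the complex is high-spin. The t₂g³e_g¹ (high-spin) configuration has an unevenly filled e_g set; the Jahn–Teller theorem predicts a tetragonal distortion (typically axial elongation) to lift the degeneracy.
[V(NH₃)₆]⁴⁺: Ligand charges: ammonia is neutral. With an overall charge of +4 the vanadium centre must be in the +4 oxidation state. Group 5 minus oxidation state 4 gives a d¹ configuration. The d¹ configuration leaves the e_g set evenly filled (or empty) — no strong Jahn–Teller driving force.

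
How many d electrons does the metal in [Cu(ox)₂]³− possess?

Summing ligand charges against the −3 overall charge gives an oxidation state of +1 for copper.
Cu sits in group 11, so the d-electron count is 11 − 1 = 10.

d¹⁰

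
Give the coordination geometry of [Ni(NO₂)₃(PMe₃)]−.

square planar

Each nitro (N-bound nitrite) is −1; trimethylphosphine is neutral; balancing the −1 overall charge requires Ni(II).
Ni sits in group 10, so the d-electron count is 10 − 2 = 8.
With 4 monodentate ligands the coordination number is 4.
Nitro (N-bound nitrite) and trimethylphosphine are strong-field ligands (high in the spectrochemical series).
A 3d d⁸ ion with strong-field ligands gains enough CFSE to favour square planar over tetrahedral.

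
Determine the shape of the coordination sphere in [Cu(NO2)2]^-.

linear

Summing ligand charges against the −1 overall charge gives an oxidation state of +1 for copper.
Group 11 minus oxidation state 1 gives a d¹⁰ configuration.
Coordination number: 2.
A d¹⁰ ion with only two ligands adopts a linear arrangement (sp hybridisation; no CFSE preference).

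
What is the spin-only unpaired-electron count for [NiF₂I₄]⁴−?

2

Each fluoride is −1; each iodide is −1; balancing the −4 overall charge requires Ni(II).
Ni sits in group 10, so the d-electron count is 10 − 2 = 8.
In an octahedral field the d⁸ configuration is t₂g⁶e_g² (only one arrangement possible), giving 2 unpaired electrons.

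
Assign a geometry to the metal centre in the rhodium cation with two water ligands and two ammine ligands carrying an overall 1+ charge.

Summing ligand charges against the +1 overall charge gives an oxidation state of +1 for rhodium.
Group 9 minus oxidation state 1 gives a d⁸ configuration.
Coordination number: 4.
A 4d d⁸ ion has a large crystal-field splitting; square planar leaves the high-energy d_{x²−y²} orbital empty and maximises CFSE.

square planar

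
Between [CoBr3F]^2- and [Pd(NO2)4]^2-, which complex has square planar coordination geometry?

For [CoBr3F]^2-: Summing ligand charges against the −2 overall charge gives an oxidation state of +2 for cobalt. Cobalt is a group-9 element; Co(II) is therefore d⁷. For a high-spin 3d d⁷ ion with weak-field ligands the small Δₜ gives little square-planar CFSE advantage, so four ligands adopt the sterically favoured tetrahedral geometry. → tetrahedral.
For [Pd(NO2)4]^2-: Ligand charges: each nitro (N-bound nitrite) is −1. With an overall charge of −2 the palladium centre must be in the +2 oxidation state. Group 10 minus oxidation state 2 gives a d⁸ configuration. A 4d d⁸ ion has a large crystal-field splitting; square planar leaves the high-energy d_{x²−y²} orbital empty and maximises CFSE. → square planar.

[Pd(NO2)4]^2-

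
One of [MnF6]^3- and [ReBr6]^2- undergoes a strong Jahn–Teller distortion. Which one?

[MnF6]^3-

[MnF6]^3-: Each fluoride is −1; balancing the −3 overall charge requires Mn(III). Mn sits in group 7, so the d-electron count is 7 − 3 = 4. Fluoride is a weak-field ligand for a first-row metal, so the complex is high-spin. The t₂g³e_g¹ (high-spin) configuration has an unevenly filled e_g set; the Jahn–Teller theorem predicts a tetragonal distortion (typically axial elongation) to lift the degeneracy.
[ReBr6]^2-: Ligand charges: each bromide is −1. With an overall charge of −2 the rhenium centre must be in the +4 oxidation state. Rhenium is a group-7 element; Re(IV) is therefore d³. The d³ configuration leaves the e_g set evenly filled (or empty) — no strong Jahn–Teller driving force.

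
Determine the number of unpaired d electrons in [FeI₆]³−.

Ligand charges: each iodide is −1. With an overall charge of −3 the iron centre must be in the +3 oxidation state.
Fe sits in group 8, so the d-electron count is 8 − 3 = 5.
The spin state decides the count: Iodide is a weak-field ligand for a first-row metal, so the complex is high-spin.
An octahedral high-spin d⁵ ion is t₂g³e_g², giving 5 unpaired electrons.

5 unpaired electrons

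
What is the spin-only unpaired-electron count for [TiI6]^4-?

2

Each iodide is −1; balancing the −4 overall charge requires Ti(II).
Group 4 minus oxidation state 2 gives a d² configuration.
In an octahedral field the d² configuration is t₂g²e_g⁰ (only one arrangement possible), giving 2 unpaired electrons.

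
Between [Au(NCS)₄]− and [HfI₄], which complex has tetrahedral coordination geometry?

For [Au(NCS)₄]−: Ligand charges: each isothiocyanate is −1. With an overall charge of −1 the gold centre must be in the +3 oxidation state. Group 11 minus oxidation state 3 gives a d⁸ configuration. A 5d d⁸ ion has a large crystal-field splitting; square planar leaves the high-energy d_{x²−y²} orbital empty and maximises CFSE. → square planar.
For [HfI₄]: Summing ligand charges against the 0 overall charge gives an oxidation state of +4 for hafnium. Hafnium is a group-4 element; Hf(IV) is therefore d⁰. A d⁰ ion has no crystal-field stabilisation preference between square planar and tetrahedral, so four ligands adopt the sterically favoured tetrahedral geometry. → tetrahedral.

[HfI₄]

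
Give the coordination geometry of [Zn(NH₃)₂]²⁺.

linear

Ammonia is neutral; balancing the +2 overall charge requires Zn(II).
Group 12 minus oxidation state 2 gives a d¹⁰ configuration.
Coordination number: 2.
A d¹⁰ ion with only two ligands adopts a linear arrangement (sp hybridisation; no CFSE preference).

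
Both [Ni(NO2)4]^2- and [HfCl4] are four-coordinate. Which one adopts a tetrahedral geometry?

For [Ni(NO2)4]^2-: Each nitro (N-bound nitrite) is −1; balancing the −2 overall charge requires Ni(II). Group 10 minus oxidation state 2 gives a d⁸ configuration. Nitro (N-bound nitrite) is a strong-field ligand (high in the spectrochemical series). A 3d d⁸ ion with strong-field ligands gains enough CFSE to favour square planar over tetrahedral. → square planar.
For [HfCl4]: Summing ligand charges against the 0 overall charge gives an oxidation state of +4 for hafnium. Group 4 minus oxidation state 4 gives a d⁰ configuration. A d⁰ ion has no crystal-field stabilisation preference between square planar and tetrahedral, so four ligands adopt the sterically favoured tetrahedral geometry. → tetrahedral.

[HfCl4]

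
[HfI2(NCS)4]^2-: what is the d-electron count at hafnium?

Each iodide is −1; each isothiocyanate is −1; balancing the −2 overall charge requires Hf(IV).
Hafnium is a group-4 element; Hf(IV) is therefore d⁰.

d0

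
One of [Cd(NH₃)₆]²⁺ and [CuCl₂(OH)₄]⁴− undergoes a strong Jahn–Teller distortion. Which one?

[CuCl₂(OH)₄]⁴−

[Cd(NH₃)₆]²⁺: Ligand charges: ammonia is neutral. With an overall charge of +2 the cadmium centre must be in the +2 oxidation state. Cd sits in group 12, so the d-electron count is 12 − 2 = 10. The d¹⁰ configuration leaves the e_g set evenly filled (or empty) — no strong Jahn–Teller driving force.
[CuCl₂(OH)₄]⁴−: Summing ligand charges against the −4 overall charge gives an oxidation state of +2 for copper. Copper is a group-11 element; Cu(II) is therefore d⁹. The t₂g⁶e_g³ configuration has an unevenly filled e_g set; the Jahn–Teller theorem predicts a tetragonal distortion (typically axial elongation) to lift the degeneracy.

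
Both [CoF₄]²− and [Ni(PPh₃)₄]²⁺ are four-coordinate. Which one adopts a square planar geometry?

For [CoF₄]²−: Summing ligand charges against the −2 overall charge gives an oxidation state of +2 for cobalt. Group 9 minus oxidation state 2 gives a d⁷ configuration. For a high-spin 3d d⁷ ion with weak-field ligands the small Δₜ gives little square-planar CFSE advantage, so four ligands adopt the sterically favoured tetrahedral geometry. → tetrahedral.
For [Ni(PPh₃)₄]²⁺: Summing ligand charges against the +2 overall charge gives an oxidation state of +2 for nickel. Group 10 minus oxidation state 2 gives a d⁸ configuration. Triphenylphosphine is a strong-field ligand (high in the spectrochemical series). A 3d d⁸ ion with strong-field ligands gains enough CFSE to favour square planar over tetrahedral. → square planar.

[Ni(PPh₃)₄]²⁺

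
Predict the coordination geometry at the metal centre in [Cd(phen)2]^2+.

Ligand charges: 1,10-phenanthroline is neutral. With an overall charge of +2 the cadmium centre must be in the +2 oxidation state.
Cd sits in group 12, so the d-electron count is 12 − 2 = 10.
Counting donor atoms: 2×1,10-phenanthroline (bidentate) → 4 donors. Coordination number = 4.
A d¹⁰ ion has no crystal-field stabilisation preference between square planar and tetrahedral, so four ligands adopt the sterically favoured tetrahedral geometry.

tetrahedral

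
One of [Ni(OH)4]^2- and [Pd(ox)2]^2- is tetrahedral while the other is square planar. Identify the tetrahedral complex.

[Ni(OH)4]^2-

For [Ni(OH)4]^2-: Ligand charges: each hydroxide is −1. With an overall charge of −2 the nickel centre must be in the +2 oxidation state. Group 10 minus oxidation state 2 gives a d⁸ configuration. Hydroxide is a weak-field ligand. With weak-field ligands the CFSE gain from square planar is small, so a 3d d⁸ ion takes the sterically preferred tetrahedral geometry. → tetrahedral.
For [Pd(ox)2]^2-: Each oxalate is −2; balancing the −2 overall charge requires Pd(II). Palladium is a group-10 element; Pd(II) is therefore d⁸. A 4d d⁸ ion has a large crystal-field splitting; square planar leaves the high-energy d_{x²−y²} orbital empty and maximises CFSE. → square planar.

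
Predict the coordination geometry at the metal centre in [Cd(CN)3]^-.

Ligand charges: each cyanide is −1. With an overall charge of −1 the cadmium centre must be in the +2 oxidation state.
Cadmium is a group-12 element; Cd(II) is therefore d¹⁰.
With 3 monodentate ligands the coordination number is 3.
Three ligands around a d¹⁰ centre minimise repulsion in a trigonal-planar arrangement.

trigonal planar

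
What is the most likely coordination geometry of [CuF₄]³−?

tetrahedral

Ligand charges: each fluoride is −1. With an overall charge of −3 the copper centre must be in the +1 oxidation state.
Group 11 minus oxidation state 1 gives a d¹⁰ configuration.
With 4 monodentate ligands the coordination number is 4.
A d¹⁰ ion has no crystal-field stabilisation preference between square planar and tetrahedral, so four ligands adopt the sterically favoured tetrahedral geometry.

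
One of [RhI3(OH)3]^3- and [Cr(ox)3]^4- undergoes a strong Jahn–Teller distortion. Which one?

[RhI3(OH)3]^3-: Each iodide is −1; each hydroxide is −1; balancing the −3 overall charge requires Rh(III). Rh sits in group 9, so the d-electron count is 9 − 3 = 6. A 4d ion has a large Δₒ and is invariably low-spin. The d⁶ configuration leaves the e_g set evenly filled (or empty) — no strong Jahn–Teller driving force.
[Cr(ox)3]^4-: Summing ligand charges against the −4 overall charge gives an oxidation state of +2 for chromium. Chromium is a group-6 element; Cr(II) is therefore d⁴. Oxalate is a weak-field ligand for a first-row metal, so the complex is high-spin. The t₂g³e_g¹ (high-spin) configuration has an unevenly filled e_g set; the Jahn–Teller theorem predicts a tetragonal distortion (typically axial elongation) to lift the degeneracy.

[Cr(ox)3]^4-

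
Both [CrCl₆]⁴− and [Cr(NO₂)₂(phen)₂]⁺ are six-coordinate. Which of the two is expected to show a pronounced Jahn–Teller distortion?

[CrCl₆]⁴−

[CrCl₆]⁴−: Each chloride is −1; balancing the −4 overall charge requires Cr(II). Cr sits in group 6, so the d-electron count is 6 − 2 = 4. Chloride is a weak-field ligand for a first-row metal, so the complex is high-spin. The t₂g³e_g¹ (high-spin) configuration has an unevenly filled e_g set; the Jahn–Teller theorem predicts a tetragonal distortion (typically axial elongation) to lift the degeneracy.
[Cr(NO₂)₂(phen)₂]⁺: Summing ligand charges against the +1 overall charge gives an oxidation state of +3 for chromium. Cr sits in group 6, so the d-electron count is 6 − 3 = 3. The d³ configuration leaves the e_g set evenly filled (or empty) — no strong Jahn–Teller driving force.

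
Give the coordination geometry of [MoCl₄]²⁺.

Ligand charges: each chloride is −1. With an overall charge of +2 the molybdenum centre must be in the +6 oxidation state.
Mo sits in group 6, so the d-electron count is 6 − 6 = 0.
With 4 monodentate ligands the coordination number is 4.
A d⁰ ion has no crystal-field stabilisation preference between square planar and tetrahedral, so four ligands adopt the sterically favoured tetrahedral geometry.

tetrahedral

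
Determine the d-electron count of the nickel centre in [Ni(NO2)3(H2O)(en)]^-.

d⁸

Ligand charges: each nitro (N-bound nitrite) is −1; water is neutral; ethylenediamine is neutral. With an overall charge of −1 the nickel centre must be in the +2 oxidation state.
Nickel is a group-10 element; Ni(II) is therefore d⁸.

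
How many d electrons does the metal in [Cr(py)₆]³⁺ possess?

Summing ligand charges against the +3 overall charge gives an oxidation state of +3 for chromium.
Cr sits in group 6, so the d-electron count is 6 − 3 = 3.

d3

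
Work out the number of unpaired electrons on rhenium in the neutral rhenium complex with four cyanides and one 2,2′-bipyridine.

Summing ligand charges against the 0 overall charge gives an oxidation state of +4 for rhenium.
Re sits in group 7, so the d-electron count is 7 − 4 = 3.
Counting donor atoms: 4×cyanide (monodentate) → 4 donors; 1×2,2′-bipyridine (bidentate) → 2 donors. Coordination number = 6.
In an octahedral field the d³ configuration is t₂g³e_g⁰ (only one arrangement possible), giving 3 unpaired electrons.

3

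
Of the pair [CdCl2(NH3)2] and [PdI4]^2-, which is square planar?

For [CdCl2(NH3)2]: Ligand charges: each chloride is −1; ammonia is neutral. With an overall charge of 0 the cadmium centre must be in the +2 oxidation state. Group 12 minus oxidation state 2 gives a d¹⁰ configuration. A d¹⁰ ion has no crystal-field stabilisation preference between square planar and tetrahedral, so four ligands adopt the sterically favoured tetrahedral geometry. → tetrahedral.
For [PdI4]^2-: Summing ligand charges against the −2 overall charge gives an oxidation state of +2 for palladium. Palladium is a group-10 element; Pd(II) is therefore d⁸. A 4d d⁸ ion has a large crystal-field splitting; square planar leaves the high-energy d_{x²−y²} orbital empty and maximises CFSE. → square planar.

[PdI4]^2-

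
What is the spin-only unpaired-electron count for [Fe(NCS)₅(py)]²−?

5 unpaired electrons

Each isothiocyanate is −1; pyridine is neutral; balancing the −2 overall charge requires Fe(III).
Fe sits in group 8, so the d-electron count is 8 − 3 = 5.
The spin state decides the count: Isothiocyanate is a weak-field ligand for a first-row metal, so the complex is high-spin.
An octahedral high-spin d⁵ ion is t₂g³e_g², giving 5 unpaired electrons.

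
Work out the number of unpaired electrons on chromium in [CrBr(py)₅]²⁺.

3

Summing ligand charges against the +2 overall charge gives an oxidation state of +3 for chromium.
Group 6 minus oxidation state 3 gives a d³ configuration.
In an octahedral field the d³ configuration is t₂g³e_g⁰ (only one arrangement possible), giving 3 unpaired electrons.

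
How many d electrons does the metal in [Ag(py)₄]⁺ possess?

d¹⁰

Summing ligand charges against the +1 overall charge gives an oxidation state of +1 for silver.
Ag sits in group 11, so the d-electron count is 11 − 1 = 10.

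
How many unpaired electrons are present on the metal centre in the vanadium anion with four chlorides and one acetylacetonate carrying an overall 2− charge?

2 unpaired electrons

Each chloride is −1; each acetylacetonate is −1; balancing the −2 overall charge requires V(III).
V sits in group 5, so the d-electron count is 5 − 3 = 2.
Counting donor atoms: 4×chloride (monodentate) → 4 donors; 1×acetylacetonate (bidentate) → 2 donors. Coordination number = 6.
In an octahedral field the d² configuration is t₂g²e_g⁰ (only one arrangement possible), giving 2 unpaired electrons.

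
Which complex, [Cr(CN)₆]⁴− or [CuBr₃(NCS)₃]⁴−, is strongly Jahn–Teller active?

[Cr(CN)₆]⁴−: Summing ligand charges against the −4 overall charge gives an oxidation state of +2 for chromium. Chromium is a group-6 element; Cr(II) is therefore d⁴. Cyanide is a strong-field ligand (high in the spectrochemical series) for a first-row metal, so the complex is low-spin. The d⁴ configuration leaves the e_g set evenly filled (or empty) — no strong Jahn–Teller driving force.
[CuBr₃(NCS)₃]⁴−: Summing ligand charges against the −4 overall charge gives an oxidation state of +2 for copper. Cu sits in group 11, so the d-electron count is 11 − 2 = 9. The t₂g⁶e_g³ configuration has an unevenly filled e_g set; the Jahn–Teller theorem predicts a tetragonal distortion (typically axial elongation) to lift the degeneracy.

[CuBr₃(NCS)₃]⁴−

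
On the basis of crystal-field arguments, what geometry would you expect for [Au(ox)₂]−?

Ligand charges: each oxalate is −2. With an overall charge of −1 the gold centre must be in the +3 oxidation state.
Group 11 minus oxidation state 3 gives a d⁸ configuration.
Counting donor atoms: 2×oxalate (bidentate) → 4 donors. Coordination number = 4.
A 5d d⁸ ion has a large crystal-field splitting; square planar leaves the high-energy d_{x²−y²} orbital empty and maximises CFSE.

square planar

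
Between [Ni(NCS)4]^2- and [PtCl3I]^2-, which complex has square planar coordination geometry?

For [Ni(NCS)4]^2-: Each isothiocyanate is −1; balancing the −2 overall charge requires Ni(II). Group 10 minus oxidation state 2 gives a d⁸ configuration. Isothiocyanate is a weak-field ligand. With weak-field ligands the CFSE gain from square planar is small, so a 3d d⁸ ion takes the sterically preferred tetrahedral geometry. → tetrahedral.
For [PtCl3I]^2-: Ligand charges: each chloride is −1; each iodide is −1. With an overall charge of −2 the platinum centre must be in the +2 oxidation state. Platinum is a group-10 element; Pt(II) is therefore d⁸. A 5d d⁸ ion has a large crystal-field splitting; square planar leaves the high-energy d_{x²−y²} orbital empty and maximises CFSE. → square planar.

[PtCl3I]^2-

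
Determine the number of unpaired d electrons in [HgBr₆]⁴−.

0

Summing ligand charges against the −4 overall charge gives an oxidation state of +2 for mercury.
Mercury is a group-12 element; Hg(II) is therefore d¹⁰.
In an octahedral field the d¹⁰ configuration is t₂g⁶e_g⁴, giving 0 unpaired electrons.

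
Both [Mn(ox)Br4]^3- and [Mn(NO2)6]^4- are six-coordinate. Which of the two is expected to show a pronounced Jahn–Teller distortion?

[Mn(ox)Br4]^3-: Each oxalate is −2; each bromide is −1; balancing the −3 overall charge requires Mn(III). Manganese is a group-7 element; Mn(III) is therefore d⁴. Bromide and oxalate are weak-field ligands for a first-row metal, so the complex is high-spin. The t₂g³e_g¹ (high-spin) configuration has an unevenly filled e_g set; the Jahn–Teller theorem predicts a tetragonal distortion (typically axial elongation) to lift the degeneracy.
[Mn(NO2)6]^4-: Each nitro (N-bound nitrite) is −1; balancing the −4 overall charge requires Mn(II). Group 7 minus oxidation state 2 gives a d⁵ configuration. Nitro (N-bound nitrite) is a strong-field ligand (high in the spectrochemical series) for a first-row metal, so the complex is low-spin. The d⁵ configuration leaves the e_g set evenly filled (or empty) — no strong Jahn–Teller driving force.

[Mn(ox)Br4]^3-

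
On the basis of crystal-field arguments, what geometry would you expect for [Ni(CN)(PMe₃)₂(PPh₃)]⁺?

square planar

Each cyanide is −1; trimethylphosphine is neutral; triphenylphosphine is neutral; balancing the +1 overall charge requires Ni(II).
Nickel is a group-10 element; Ni(II) is therefore d⁸.
With 4 monodentate ligands the coordination number is 4.
Cyanide, trimethylphosphine, and triphenylphosphine are strong-field ligands (high in the spectrochemical series).
A 3d d⁸ ion with strong-field ligands gains enough CFSE to favour square planar over tetrahedral.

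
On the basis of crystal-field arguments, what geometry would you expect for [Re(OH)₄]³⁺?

tetrahedral

Ligand charges: each hydroxide is −1. With an overall charge of +3 the rhenium centre must be in the +7 oxidation state.
Group 7 minus oxidation state 7 gives a d⁰ configuration.
Coordination number: 4.
A d⁰ ion has no crystal-field stabilisation preference between square planar and tetrahedral, so four ligands adopt the sterically favoured tetrahedral geometry.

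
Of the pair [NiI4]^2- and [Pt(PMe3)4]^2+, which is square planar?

For [NiI4]^2-: Each iodide is −1; balancing the −2 overall charge requires Ni(II). Ni sits in group 10, so the d-electron count is 10 − 2 = 8. Iodide is a weak-field ligand. With weak-field ligands the CFSE gain from square planar is small, so a 3d d⁸ ion takes the sterically preferred tetrahedral geometry. → tetrahedral.
For [Pt(PMe3)4]^2+: Summing ligand charges against the +2 overall charge gives an oxidation state of +2 for platinum. Group 10 minus oxidation state 2 gives a d⁸ configuration. A 5d d⁸ ion has a large crystal-field splitting; square planar leaves the high-energy d_{x²−y²} orbital empty and maximises CFSE. → square planar.

[Pt(PMe3)4]^2+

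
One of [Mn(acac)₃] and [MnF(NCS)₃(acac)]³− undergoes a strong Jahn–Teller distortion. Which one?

[Mn(acac)₃]

[Mn(acac)₃]: Ligand charges: each acetylacetonate is −1. With an overall charge of 0 the manganese centre must be in the +3 oxidation state. Manganese is a group-7 element; Mn(III) is therefore d⁴. Acetylacetonate is a weak-field ligand for a first-row metal, so the complex is high-spin. The t₂g³e_g¹ (high-spin) configuration has an unevenly filled e_g set; the Jahn–Teller theorem predicts a tetragonal distortion (typically axial elongation) to lift the degeneracy.
[MnF(NCS)₃(acac)]³−: Each fluoride is −1; each isothiocyanate is −1; each acetylacetonate is −1; balancing the −3 overall charge requires Mn(II). Mn sits in group 7, so the d-electron count is 7 − 2 = 5. Acetylacetonate, fluoride, and isothiocyanate are weak-field ligands for a first-row metal, so the complex is high-spin. The d⁵ configuration leaves the e_g set evenly filled (or empty) — no strong Jahn–Teller driving force.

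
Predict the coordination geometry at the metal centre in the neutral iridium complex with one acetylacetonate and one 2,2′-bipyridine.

square planar

Ligand charges: each acetylacetonate is −1; 2,2′-bipyridine is neutral. With an overall charge of 0 the iridium centre must be in the +1 oxidation state.
Ir sits in group 9, so the d-electron count is 9 − 1 = 8.
Counting donor atoms: 1×acetylacetonate (bidentate) → 2 donors; 1×2,2′-bipyridine (bidentate) → 2 donors. Coordination number = 4.
A 5d d⁸ ion has a large crystal-field splitting; square planar leaves the high-energy d_{x²−y²} orbital empty and maximises CFSE.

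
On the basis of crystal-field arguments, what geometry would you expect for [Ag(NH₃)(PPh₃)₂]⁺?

Ammonia is neutral; triphenylphosphine is neutral; balancing the +1 overall charge requires Ag(I).
Silver is a group-11 element; Ag(I) is therefore d¹⁰.
With 3 monodentate ligands the coordination number is 3.
Three ligands around a d¹⁰ centre minimise repulsion in a trigonal-planar arrangement.

trigonal planar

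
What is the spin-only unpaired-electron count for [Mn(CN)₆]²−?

Summing ligand charges against the −2 overall charge gives an oxidation state of +4 for manganese.
Mn sits in group 7, so the d-electron count is 7 − 4 = 3.
In an octahedral field the d³ configuration is t₂g³e_g⁰ (only one arrangement possible), giving 3 unpaired electrons.

3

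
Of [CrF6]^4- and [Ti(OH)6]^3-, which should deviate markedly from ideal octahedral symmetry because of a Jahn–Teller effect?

[CrF6]^4-

[CrF6]^4-: Ligand charges: each fluoride is −1. With an overall charge of −4 the chromium centre must be in the +2 oxidation state. Cr sits in group 6, so the d-electron count is 6 − 2 = 4. Fluoride is a weak-field ligand for a first-row metal, so the complex is high-spin. The t₂g³e_g¹ (high-spin) configuration has an unevenly filled e_g set; the Jahn–Teller theorem predicts a tetragonal distortion (typically axial elongation) to lift the degeneracy.
[Ti(OH)6]^3-: Each hydroxide is −1; balancing the −3 overall charge requires Ti(III). Ti sits in group 4, so the d-electron count is 4 − 3 = 1. The d¹ configuration leaves the e_g set evenly filled (or empty) — no strong Jahn–Teller driving force.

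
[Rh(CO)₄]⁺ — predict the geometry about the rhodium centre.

Summing ligand charges against the +1 overall charge gives an oxidation state of +1 for rhodium.
Rhodium is a group-9 element; Rh(I) is therefore d⁸.
With 4 monodentate ligands the coordination number is 4.
A 4d d⁸ ion has a large crystal-field splitting; square planar leaves the high-energy d_{x²−y²} orbital empty and maximises CFSE.

square planar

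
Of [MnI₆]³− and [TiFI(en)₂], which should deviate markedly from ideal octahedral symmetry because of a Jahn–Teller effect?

[MnI₆]³−

[MnI₆]³−: Ligand charges: each iodide is −1. With an overall charge of −3 the manganese centre must be in the +3 oxidation state. Group 7 minus oxidation state 3 gives a d⁴ configuration. Iodide is a weak-field ligand for a first-row metal, so the complex is high-spin. The t₂g³e_g¹ (high-spin) configuration has an unevenly filled e_g set; the Jahn–Teller theorem predicts a tetragonal distortion (typically axial elongation) to lift the degeneracy.
[TiFI(en)₂]: Each fluoride is −1; each iodide is −1; ethylenediamine is neutral; balancing the 0 overall charge requires Ti(II). Group 4 minus oxidation state 2 gives a d² configuration. The d² configuration leaves the e_g set evenly filled (or empty) — no strong Jahn–Teller driving force.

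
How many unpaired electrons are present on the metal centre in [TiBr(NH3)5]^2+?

Summing ligand charges against the +2 overall charge gives an oxidation state of +3 for titanium.
Titanium is a group-4 element; Ti(III) is therefore d¹.
In an octahedral field the d¹ configuration is t₂g¹e_g⁰ (only one arrangement possible), giving 1 unpaired electron.

1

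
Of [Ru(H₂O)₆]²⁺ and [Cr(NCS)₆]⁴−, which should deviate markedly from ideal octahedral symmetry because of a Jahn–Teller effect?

[Cr(NCS)₆]⁴−

[Ru(H₂O)₆]²⁺: Summing ligand charges against the +2 overall charge gives an oxidation state of +2 for ruthenium. Ruthenium is a group-8 element; Ru(II) is therefore d⁶. A 4d ion has a large Δₒ and is invariably low-spin. The d⁶ configuration leaves the e_g set evenly filled (or empty) — no strong Jahn–Teller driving force.
[Cr(NCS)₆]⁴−: Ligand charges: each isothiocyanate is −1. With an overall charge of −4 the chromium centre must be in the +2 oxidation state. Group 6 minus oxidation state 2 gives a d⁴ configuration. Isothiocyanate is a weak-field ligand for a first-row metal, so the complex is high-spin. The t₂g³e_g¹ (high-spin) configuration has an unevenly filled e_g set; the Jahn–Teller theorem predicts a tetragonal distortion (typically axial elongation) to lift the degeneracy.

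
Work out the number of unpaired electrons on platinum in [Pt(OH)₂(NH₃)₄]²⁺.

Summing ligand charges against the +2 overall charge gives an oxidation state of +4 for platinum.
Pt sits in group 10, so the d-electron count is 10 − 4 = 6.
The spin state decides the count: a 5d ion has a large Δₒ and is invariably low-spin.
An octahedral low-spin d⁶ ion is t₂g⁶e_g⁰, giving 0 unpaired electrons.

0 unpaired electrons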